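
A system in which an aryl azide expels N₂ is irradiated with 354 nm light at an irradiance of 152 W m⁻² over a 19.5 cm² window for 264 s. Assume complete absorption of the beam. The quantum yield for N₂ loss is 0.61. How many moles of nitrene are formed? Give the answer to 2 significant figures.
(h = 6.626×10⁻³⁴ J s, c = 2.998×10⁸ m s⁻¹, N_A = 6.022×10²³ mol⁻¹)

1.4×10⁻⁴ mol

Photon energy at 354 nm: hc/λ = (6.626×10⁻³⁴)(2.998×10⁸)/(354×10⁻⁹) = 5.612×10⁻¹⁹ J.
Energy delivered: (152 W m⁻²)(19.5×10⁻⁴ m²)(264 s) = 78.25 J.
Photons incident: 78.25 / 5.612×10⁻¹⁹ = 1.394×10²⁰, i.e. 1.394×10²⁰/6.022×10²³ = 2.315×10⁻⁴ mol.
Product: Φ × n_abs = 0.61 × 2.315×10⁻⁴ = 1.412×10⁻⁴ mol.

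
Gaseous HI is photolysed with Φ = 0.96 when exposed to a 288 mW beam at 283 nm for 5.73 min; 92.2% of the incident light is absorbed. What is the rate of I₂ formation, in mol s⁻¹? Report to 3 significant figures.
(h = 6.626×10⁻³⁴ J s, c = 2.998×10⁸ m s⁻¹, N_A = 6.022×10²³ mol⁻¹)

Photon energy at 283 nm: hc/λ = (6.626×10⁻³⁴)(2.998×10⁸)/(283×10⁻⁹) = 7.019×10⁻¹⁹ J.
Energy delivered: (288 mW)(343.8 s) = 99.01 J.
Photons incident: 99.01 / 7.019×10⁻¹⁹ = 1.411×10²⁰, i.e. 1.411×10²⁰/6.022×10²³ = 2.343×10⁻⁴ mol.
Photons absorbed: 0.922 × 2.343×10⁻⁴ = 2.160×10⁻⁴ mol.
Product formed: 0.96 × 2.160×10⁻⁴ = 2.074×10⁻⁴ mol.
Rate: 2.074×10⁻⁴ / 343.8 s = 6.03×10⁻⁷ mol s⁻¹.

6.03×10⁻⁷ mol s⁻¹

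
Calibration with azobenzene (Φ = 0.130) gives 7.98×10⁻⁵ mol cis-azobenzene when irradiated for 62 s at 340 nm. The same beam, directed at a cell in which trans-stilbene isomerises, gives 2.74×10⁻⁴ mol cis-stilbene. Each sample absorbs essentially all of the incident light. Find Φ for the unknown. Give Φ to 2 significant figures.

Photons absorbed by the actinometer: 7.98×10⁻⁵ / 0.130 = 6.138×10⁻⁴ mol.
Φ(unknown) = 2.74×10⁻⁴ / 6.138×10⁻⁴ = 0.45.

Φ = 0.45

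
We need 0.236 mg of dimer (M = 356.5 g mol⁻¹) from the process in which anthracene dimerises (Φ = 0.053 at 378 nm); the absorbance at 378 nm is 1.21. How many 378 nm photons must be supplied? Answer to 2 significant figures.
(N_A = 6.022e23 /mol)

Product: 0.236 mg / 356.5 g mol⁻¹ = 6.620e-7 mol.
Photons that must be absorbed: 6.620e-7 / 0.053 = 1.249e-5 mol.
Fraction absorbed: 1 − 10^(−1.21) = 0.9383.
Incident photons needed: 1.249e-5 / 0.9383 = 1.331e-5 mol.
Photon count: 1.331e-5 × 6.022e23 = 8.0e18.

8.0e18 photons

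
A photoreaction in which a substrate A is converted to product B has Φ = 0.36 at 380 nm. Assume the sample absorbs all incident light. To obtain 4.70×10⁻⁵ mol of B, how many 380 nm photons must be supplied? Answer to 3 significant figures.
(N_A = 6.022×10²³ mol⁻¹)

7.86×10¹⁹ photons

Photons that must be absorbed: 4.70×10⁻⁵ / 0.36 = 1.306×10⁻⁴ mol.
Photon count: 1.306×10⁻⁴ × 6.022×10²³ = 7.86×10¹⁹.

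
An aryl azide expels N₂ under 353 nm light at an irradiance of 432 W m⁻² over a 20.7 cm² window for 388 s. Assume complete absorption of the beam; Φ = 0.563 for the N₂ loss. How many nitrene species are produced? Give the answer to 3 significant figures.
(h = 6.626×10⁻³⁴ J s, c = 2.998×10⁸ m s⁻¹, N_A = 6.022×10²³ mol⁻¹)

3.47×10²⁰ species

Photon energy at 353 nm: hc/λ = (6.626×10⁻³⁴)(2.998×10⁸)/(353×10⁻⁹) = 5.627×10⁻¹⁹ J.
Energy delivered: (432 W m⁻²)(20.7×10⁻⁴ m²)(388 s) = 347.0 J.
Photons incident: 347.0 / 5.627×10⁻¹⁹ = 6.167×10²⁰, i.e. 6.167×10²⁰/6.022×10²³ = 0.001024 mol.
Product: Φ × n_abs = 0.563 × 0.001024 = 5.765×10⁻⁴ mol.
As a count: 5.765×10⁻⁴ × 6.022×10²³ = 3.47×10²⁰.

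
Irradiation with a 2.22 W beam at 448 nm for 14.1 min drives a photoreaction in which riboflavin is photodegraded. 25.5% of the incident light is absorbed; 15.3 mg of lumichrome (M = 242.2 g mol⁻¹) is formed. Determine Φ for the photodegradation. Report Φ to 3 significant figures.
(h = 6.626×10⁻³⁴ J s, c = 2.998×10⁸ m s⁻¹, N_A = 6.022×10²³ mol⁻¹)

Product: 15.3 mg / 242.2 g mol⁻¹ = 6.317×10⁻⁵ mol.
Photon energy at 448 nm: hc/λ = (6.626×10⁻³⁴)(2.998×10⁸)/(448×10⁻⁹) = 4.434×10⁻¹⁹ J.
Energy delivered: (2.22 W)(846 s) = 1878 J.
Photons incident: 1878 / 4.434×10⁻¹⁹ = 4.235×10²¹, i.e. 4.235×10²¹/6.022×10²³ = 0.007033 mol.
Photons absorbed: 0.255 × 0.007033 = 0.001793 mol.
Φ = 6.317×10⁻⁵ mol / 0.001793 mol photons = 0.0352.

Φ = 0.0352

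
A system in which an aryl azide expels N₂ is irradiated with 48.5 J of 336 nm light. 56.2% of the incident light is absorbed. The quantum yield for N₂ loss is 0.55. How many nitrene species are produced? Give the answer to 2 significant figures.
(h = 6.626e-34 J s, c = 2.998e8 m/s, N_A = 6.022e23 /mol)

2.5e19 species

Photon energy at 336 nm: hc/λ = (6.626e-34)(2.998e8)/(336e-9) = 5.912e-19 J.
Photons incident: 48.5 / 5.912e-19 = 8.204e19, i.e. 8.204e19/6.022e23 = 1.362e-4 mol.
Photons absorbed: 0.562 × 1.362e-4 = 7.654e-5 mol.
Product: Φ × n_abs = 0.55 × 7.654e-5 = 4.210e-5 mol.
As a count: 4.210e-5 × 6.022e23 = 2.5e19.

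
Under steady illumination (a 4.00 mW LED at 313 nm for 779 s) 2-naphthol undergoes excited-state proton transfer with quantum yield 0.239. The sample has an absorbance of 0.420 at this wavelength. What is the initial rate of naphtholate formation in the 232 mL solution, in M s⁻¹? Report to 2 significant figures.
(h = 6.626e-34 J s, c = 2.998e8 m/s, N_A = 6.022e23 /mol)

Photon energy at 313 nm: hc/λ = (6.626e-34)(2.998e8)/(313e-9) = 6.347e-19 J.
Energy delivered: (4.00 mW)(779 s) = 3.116 J.
Photons incident: 3.116 / 6.347e-19 = 4.909e18, i.e. 4.909e18/6.022e23 = 8.152e-6 mol.
Fraction absorbed: 1 − 10^(−0.420) = 0.6198.
Photons absorbed: 0.6198 × 8.152e-6 = 5.053e-6 mol.
Product formed: 0.239 × 5.053e-6 = 1.208e-6 mol.
Rate: 1.208e-6 mol / (779 s × 0.232 L) = 6.7e-9 M s⁻¹.

6.7e-9 M s⁻¹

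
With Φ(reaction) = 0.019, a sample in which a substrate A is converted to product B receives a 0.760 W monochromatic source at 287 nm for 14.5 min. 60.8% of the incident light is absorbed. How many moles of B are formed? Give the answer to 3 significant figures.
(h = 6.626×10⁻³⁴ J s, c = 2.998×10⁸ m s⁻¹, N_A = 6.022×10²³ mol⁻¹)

Photon energy at 287 nm: hc/λ = (6.626×10⁻³⁴)(2.998×10⁸)/(287×10⁻⁹) = 6.922×10⁻¹⁹ J.
Energy delivered: (0.760 W)(870 s) = 661.2 J.
Photons incident: 661.2 / 6.922×10⁻¹⁹ = 9.552×10²⁰, i.e. 9.552×10²⁰/6.022×10²³ = 0.001586 mol.
Photons absorbed: 0.608 × 0.001586 = 9.643×10⁻⁴ mol.
Product: Φ × n_abs = 0.019 × 9.643×10⁻⁴ = 1.832×10⁻⁵ mol.

1.83×10⁻⁵ mol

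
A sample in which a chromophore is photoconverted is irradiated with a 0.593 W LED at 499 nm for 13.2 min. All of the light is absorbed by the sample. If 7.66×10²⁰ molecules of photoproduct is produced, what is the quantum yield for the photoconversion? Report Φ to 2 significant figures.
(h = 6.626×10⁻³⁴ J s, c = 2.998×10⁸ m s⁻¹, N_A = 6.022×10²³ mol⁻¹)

Product: 7.66×10²⁰ / 6.022×10²³ = 0.001272 mol.
Photon energy at 499 nm: hc/λ = (6.626×10⁻³⁴)(2.998×10⁸)/(499×10⁻⁹) = 3.981×10⁻¹⁹ J.
Energy delivered: (0.593 W)(792 s) = 469.7 J.
Photons incident: 469.7 / 3.981×10⁻¹⁹ = 1.180×10²¹, i.e. 1.180×10²¹/6.022×10²³ = 0.001959 mol.
Φ = 0.001272 mol / 0.001959 mol photons = 0.65.

Φ = 0.65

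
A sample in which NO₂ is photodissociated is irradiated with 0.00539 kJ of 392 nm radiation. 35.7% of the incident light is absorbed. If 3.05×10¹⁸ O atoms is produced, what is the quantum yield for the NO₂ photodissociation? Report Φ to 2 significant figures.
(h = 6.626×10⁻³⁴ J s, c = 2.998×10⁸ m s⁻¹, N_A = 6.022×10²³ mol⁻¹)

Φ = 0.80

Product: 3.05×10¹⁸ / 6.022×10²³ = 5.065×10⁻⁶ mol.
Photon energy at 392 nm: hc/λ = (6.626×10⁻³⁴)(2.998×10⁸)/(392×10⁻⁹) = 5.068×10⁻¹⁹ J.
Incident energy: 0.00539 kJ = 5.39 J.
Photons incident: 5.39 / 5.068×10⁻¹⁹ = 1.064×10¹⁹, i.e. 1.064×10¹⁹/6.022×10²³ = 1.767×10⁻⁵ mol.
Photons absorbed: 0.357 × 1.767×10⁻⁵ = 6.308×10⁻⁶ mol.
Φ = 5.065×10⁻⁶ mol / 6.308×10⁻⁶ mol photons = 0.80.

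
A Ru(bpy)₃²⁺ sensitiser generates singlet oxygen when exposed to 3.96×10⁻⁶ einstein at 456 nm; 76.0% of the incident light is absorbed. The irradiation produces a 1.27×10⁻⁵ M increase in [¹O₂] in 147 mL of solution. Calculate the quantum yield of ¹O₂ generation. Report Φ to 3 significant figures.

Φ = 0.620

Product: (1.27×10⁻⁵ M)(0.147 L) = 1.867×10⁻⁶ mol.
Photons absorbed: 0.760 × 3.96×10⁻⁶ = 3.010×10⁻⁶ mol.
Φ = 1.867×10⁻⁶ mol / 3.010×10⁻⁶ mol photons = 0.620.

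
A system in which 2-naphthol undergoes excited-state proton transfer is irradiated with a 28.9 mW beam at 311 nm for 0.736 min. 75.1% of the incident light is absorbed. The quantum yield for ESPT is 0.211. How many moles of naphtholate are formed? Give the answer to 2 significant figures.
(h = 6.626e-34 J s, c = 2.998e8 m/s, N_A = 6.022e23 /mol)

5.3e-7 mol

Photon energy at 311 nm: hc/λ = (6.626e-34)(2.998e8)/(311e-9) = 6.387e-19 J.
Energy delivered: (28.9 mW)(44.16 s) = 1.276 J.
Photons incident: 1.276 / 6.387e-19 = 1.998e18, i.e. 1.998e18/6.022e23 = 3.318e-6 mol.
Photons absorbed: 0.751 × 3.318e-6 = 2.492e-6 mol.
Product: Φ × n_abs = 0.211 × 2.492e-6 = 5.258e-7 mol.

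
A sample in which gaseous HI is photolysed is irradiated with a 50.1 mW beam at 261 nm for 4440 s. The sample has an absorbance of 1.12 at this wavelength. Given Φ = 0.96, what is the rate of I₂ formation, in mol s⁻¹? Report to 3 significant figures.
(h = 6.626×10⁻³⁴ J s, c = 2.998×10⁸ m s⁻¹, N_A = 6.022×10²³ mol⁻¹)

9.70×10⁻⁸ mol s⁻¹

Photon energy at 261 nm: hc/λ = (6.626×10⁻³⁴)(2.998×10⁸)/(261×10⁻⁹) = 7.611×10⁻¹⁹ J.
Energy delivered: (50.1 mW)(4440 s) = 222.4 J.
Photons incident: 222.4 / 7.611×10⁻¹⁹ = 2.922×10²⁰, i.e. 2.922×10²⁰/6.022×10²³ = 4.852×10⁻⁴ mol.
Fraction absorbed: 1 − 10^(−1.12) = 0.9241.
Photons absorbed: 0.9241 × 4.852×10⁻⁴ = 4.484×10⁻⁴ mol.
Product formed: 0.96 × 4.484×10⁻⁴ = 4.305×10⁻⁴ mol.
Rate: 4.305×10⁻⁴ / 4440 s = 9.70×10⁻⁸ mol s⁻¹.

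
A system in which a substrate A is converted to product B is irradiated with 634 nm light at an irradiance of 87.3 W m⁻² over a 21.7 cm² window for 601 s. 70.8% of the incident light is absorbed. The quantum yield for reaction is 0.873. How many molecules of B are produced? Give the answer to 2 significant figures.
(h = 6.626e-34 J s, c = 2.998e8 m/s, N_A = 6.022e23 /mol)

Photon energy at 634 nm: hc/λ = (6.626e-34)(2.998e8)/(634e-9) = 3.133e-19 J.
Energy delivered: (87.3 W m⁻²)(21.7e-4 m²)(601 s) = 113.9 J.
Photons incident: 113.9 / 3.133e-19 = 3.635e20, i.e. 3.635e20/6.022e23 = 6.036e-4 mol.
Photons absorbed: 0.708 × 6.036e-4 = 4.273e-4 mol.
Product: Φ × n_abs = 0.873 × 4.273e-4 = 3.730e-4 mol.
As a count: 3.730e-4 × 6.022e23 = 2.2e20.

2.2e20 molecules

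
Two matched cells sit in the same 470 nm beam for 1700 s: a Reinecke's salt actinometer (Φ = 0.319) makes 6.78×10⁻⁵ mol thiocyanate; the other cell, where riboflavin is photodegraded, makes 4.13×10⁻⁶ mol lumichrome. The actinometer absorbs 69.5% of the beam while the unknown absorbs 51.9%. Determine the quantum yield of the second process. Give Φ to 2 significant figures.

Φ = 0.026

Photons absorbed by the actinometer: 6.78×10⁻⁵ / 0.319 = 2.125×10⁻⁴ mol.
Incident flux: 2.125×10⁻⁴ / 0.695 = 3.058×10⁻⁴ einstein.
Absorbed by unknown: 0.519 × 3.058×10⁻⁴ = 1.587×10⁻⁴ mol.
Φ(unknown) = 4.13×10⁻⁶ / 1.587×10⁻⁴ = 0.026.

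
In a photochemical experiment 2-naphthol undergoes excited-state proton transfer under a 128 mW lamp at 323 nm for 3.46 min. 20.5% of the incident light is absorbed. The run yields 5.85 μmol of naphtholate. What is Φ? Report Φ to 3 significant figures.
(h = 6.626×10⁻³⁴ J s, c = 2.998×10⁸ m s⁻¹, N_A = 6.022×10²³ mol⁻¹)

Product: 5.85 μmol = 5.85×10⁻⁶ mol.
Photon energy at 323 nm: hc/λ = (6.626×10⁻³⁴)(2.998×10⁸)/(323×10⁻⁹) = 6.150×10⁻¹⁹ J.
Energy delivered: (128 mW)(207.6 s) = 26.57 J.
Photons incident: 26.57 / 6.150×10⁻¹⁹ = 4.320×10¹⁹, i.e. 4.320×10¹⁹/6.022×10²³ = 7.174×10⁻⁵ mol.
Photons absorbed: 0.205 × 7.174×10⁻⁵ = 1.471×10⁻⁵ mol.
Φ = 5.85×10⁻⁶ mol / 1.471×10⁻⁵ mol photons = 0.398.

Φ = 0.398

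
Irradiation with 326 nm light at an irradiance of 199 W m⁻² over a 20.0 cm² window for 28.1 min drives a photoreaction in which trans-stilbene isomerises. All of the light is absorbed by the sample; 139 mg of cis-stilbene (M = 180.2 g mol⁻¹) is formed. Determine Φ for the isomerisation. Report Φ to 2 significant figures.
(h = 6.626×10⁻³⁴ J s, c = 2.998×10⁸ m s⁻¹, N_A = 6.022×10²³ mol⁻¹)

Φ = 0.42

Product: 139 mg / 180.2 g mol⁻¹ = 7.714×10⁻⁴ mol.
Photon energy at 326 nm: hc/λ = (6.626×10⁻³⁴)(2.998×10⁸)/(326×10⁻⁹) = 6.093×10⁻¹⁹ J.
Energy delivered: (199 W m⁻²)(20.0×10⁻⁴ m²)(1686 s) = 671.0 J.
Photons incident: 671.0 / 6.093×10⁻¹⁹ = 1.101×10²¹, i.e. 1.101×10²¹/6.022×10²³ = 0.001828 mol.
Φ = 7.714×10⁻⁴ mol / 0.001828 mol photons = 0.42.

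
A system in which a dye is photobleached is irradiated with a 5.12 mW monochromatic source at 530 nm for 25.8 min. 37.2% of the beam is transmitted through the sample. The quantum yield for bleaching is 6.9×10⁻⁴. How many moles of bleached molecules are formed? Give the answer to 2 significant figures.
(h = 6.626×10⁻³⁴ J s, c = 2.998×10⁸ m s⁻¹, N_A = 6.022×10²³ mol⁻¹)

Photon energy at 530 nm: hc/λ = (6.626×10⁻³⁴)(2.998×10⁸)/(530×10⁻⁹) = 3.748×10⁻¹⁹ J.
Energy delivered: (5.12 mW)(1548 s) = 7.926 J.
Photons incident: 7.926 / 3.748×10⁻¹⁹ = 2.115×10¹⁹, i.e. 2.115×10¹⁹/6.022×10²³ = 3.512×10⁻⁵ mol.
Fraction absorbed: 1 − 37.2/100 = 0.6280.
Photons absorbed: 0.6280 × 3.512×10⁻⁵ = 2.206×10⁻⁵ mol.
Product: Φ × n_abs = 6.9×10⁻⁴ × 2.206×10⁻⁵ = 1.522×10⁻⁸ mol.

1.5×10⁻⁸ mol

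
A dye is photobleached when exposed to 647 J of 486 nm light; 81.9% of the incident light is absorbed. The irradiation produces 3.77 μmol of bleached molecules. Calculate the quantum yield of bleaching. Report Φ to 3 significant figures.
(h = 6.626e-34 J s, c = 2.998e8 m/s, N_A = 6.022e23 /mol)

Φ = 0.00175

Product: 3.77 μmol = 3.77e-6 mol.
Photon energy at 486 nm: hc/λ = (6.626e-34)(2.998e8)/(486e-9) = 4.087e-19 J.
Photons incident: 647 / 4.087e-19 = 1.583e21, i.e. 1.583e21/6.022e23 = 0.002629 mol.
Photons absorbed: 0.819 × 0.002629 = 0.002153 mol.
Φ = 3.77e-6 mol / 0.002153 mol photons = 0.00175.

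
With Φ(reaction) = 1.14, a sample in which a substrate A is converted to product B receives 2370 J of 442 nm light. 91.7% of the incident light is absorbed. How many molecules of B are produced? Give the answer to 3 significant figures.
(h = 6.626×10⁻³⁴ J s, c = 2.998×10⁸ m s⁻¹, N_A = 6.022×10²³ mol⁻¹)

5.51×10²¹ molecules

Photon energy at 442 nm: hc/λ = (6.626×10⁻³⁴)(2.998×10⁸)/(442×10⁻⁹) = 4.494×10⁻¹⁹ J.
Photons incident: 2370 / 4.494×10⁻¹⁹ = 5.274×10²¹, i.e. 5.274×10²¹/6.022×10²³ = 0.008758 mol.
Photons absorbed: 0.917 × 0.008758 = 0.008031 mol.
Product: Φ × n_abs = 1.14 × 0.008031 = 0.009155 mol.
As a count: 0.009155 × 6.022×10²³ = 5.51×10²¹.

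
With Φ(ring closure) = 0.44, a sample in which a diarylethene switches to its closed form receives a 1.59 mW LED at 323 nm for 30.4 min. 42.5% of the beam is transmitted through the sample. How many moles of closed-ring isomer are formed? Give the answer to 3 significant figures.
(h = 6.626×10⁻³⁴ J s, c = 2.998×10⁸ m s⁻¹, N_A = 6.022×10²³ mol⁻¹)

Photon energy at 323 nm: hc/λ = (6.626×10⁻³⁴)(2.998×10⁸)/(323×10⁻⁹) = 6.150×10⁻¹⁹ J.
Energy delivered: (1.59 mW)(1824 s) = 2.900 J.
Photons incident: 2.900 / 6.150×10⁻¹⁹ = 4.715×10¹⁸, i.e. 4.715×10¹⁸/6.022×10²³ = 7.830×10⁻⁶ mol.
Fraction absorbed: 1 − 42.5/100 = 0.5750.
Photons absorbed: 0.5750 × 7.830×10⁻⁶ = 4.502×10⁻⁶ mol.
Product: Φ × n_abs = 0.44 × 4.502×10⁻⁶ = 1.981×10⁻⁶ mol.

1.98×10⁻⁶ mol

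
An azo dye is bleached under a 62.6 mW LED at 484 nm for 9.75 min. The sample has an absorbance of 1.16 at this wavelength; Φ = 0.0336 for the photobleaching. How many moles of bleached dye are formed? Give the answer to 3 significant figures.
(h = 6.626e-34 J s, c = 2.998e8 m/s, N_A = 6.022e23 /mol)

4.63e-6 mol

Photon energy at 484 nm: hc/λ = (6.626e-34)(2.998e8)/(484e-9) = 4.104e-19 J.
Energy delivered: (62.6 mW)(585 s) = 36.62 J.
Photons incident: 36.62 / 4.104e-19 = 8.923e19, i.e. 8.923e19/6.022e23 = 1.482e-4 mol.
Fraction absorbed: 1 − 10^(−1.16) = 0.9308.
Photons absorbed: 0.9308 × 1.482e-4 = 1.379e-4 mol.
Product: Φ × n_abs = 0.0336 × 1.379e-4 = 4.633e-6 mol.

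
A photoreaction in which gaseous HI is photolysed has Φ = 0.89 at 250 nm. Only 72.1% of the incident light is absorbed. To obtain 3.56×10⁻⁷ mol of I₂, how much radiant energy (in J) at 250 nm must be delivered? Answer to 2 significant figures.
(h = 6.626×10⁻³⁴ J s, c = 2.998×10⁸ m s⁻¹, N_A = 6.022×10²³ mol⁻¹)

0.27 J

Photons that must be absorbed: 3.56×10⁻⁷ / 0.89 = 4.000×10⁻⁷ mol.
Incident photons needed: 4.000×10⁻⁷ / 0.721 = 5.548×10⁻⁷ mol.
Photon energy: hc/λ = 7.946×10⁻¹⁹ J; per mole, 4.785×10⁵ J mol⁻¹.
Energy required: 5.548×10⁻⁷ × 4.785×10⁵ = 0.27 J.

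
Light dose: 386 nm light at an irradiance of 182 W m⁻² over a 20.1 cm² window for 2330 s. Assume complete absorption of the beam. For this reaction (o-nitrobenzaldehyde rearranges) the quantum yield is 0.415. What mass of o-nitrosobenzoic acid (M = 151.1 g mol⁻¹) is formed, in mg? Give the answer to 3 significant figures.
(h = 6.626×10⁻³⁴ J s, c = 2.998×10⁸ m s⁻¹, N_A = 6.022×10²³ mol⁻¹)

172 mg

Photon energy at 386 nm: hc/λ = (6.626×10⁻³⁴)(2.998×10⁸)/(386×10⁻⁹) = 5.146×10⁻¹⁹ J.
Energy delivered: (182 W m⁻²)(20.1×10⁻⁴ m²)(2330 s) = 852.4 J.
Photons incident: 852.4 / 5.146×10⁻¹⁹ = 1.656×10²¹, i.e. 1.656×10²¹/6.022×10²³ = 0.002750 mol.
Product: Φ × n_abs = 0.415 × 0.002750 = 0.001141 mol.
Mass: 0.001141 × 151.1 = 0.1724 g = 172 mg.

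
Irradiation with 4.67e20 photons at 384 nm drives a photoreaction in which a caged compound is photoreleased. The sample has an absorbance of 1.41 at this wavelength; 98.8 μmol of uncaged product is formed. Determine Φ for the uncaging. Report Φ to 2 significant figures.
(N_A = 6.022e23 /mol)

Product: 98.8 μmol = 9.88e-5 mol.
Moles of photons: 4.67e20 / 6.022e23 = 7.755e-4 mol.
Fraction absorbed: 1 − 10^(−1.41) = 0.9611.
Photons absorbed: 0.9611 × 7.755e-4 = 7.453e-4 mol.
Φ = 9.88e-5 mol / 7.453e-4 mol photons = 0.13.

Φ = 0.13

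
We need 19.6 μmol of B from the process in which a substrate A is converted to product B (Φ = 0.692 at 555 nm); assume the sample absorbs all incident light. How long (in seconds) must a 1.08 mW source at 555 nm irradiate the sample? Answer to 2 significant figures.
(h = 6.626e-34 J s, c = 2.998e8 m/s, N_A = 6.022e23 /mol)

t ≈ 5700 s

Product: 19.6 μmol = 1.96e-5 mol.
Photons that must be absorbed: 1.96e-5 / 0.692 = 2.832e-5 mol.
Photon energy: hc/λ = 3.579e-19 J; per mole, 2.155e5 J mol⁻¹.
Energy required: 2.832e-5 × 2.155e5 = 6.103 J.
Time: 6.103 J / 0.00108 W = 5700 s.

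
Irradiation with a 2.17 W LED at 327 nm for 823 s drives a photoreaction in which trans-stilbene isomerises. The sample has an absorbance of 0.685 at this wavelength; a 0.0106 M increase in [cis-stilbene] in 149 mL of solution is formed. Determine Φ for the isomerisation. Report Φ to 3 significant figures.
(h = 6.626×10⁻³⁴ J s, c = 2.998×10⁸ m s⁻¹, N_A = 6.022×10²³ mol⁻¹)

Product: (0.0106 M)(0.149 L) = 0.001579 mol.
Photon energy at 327 nm: hc/λ = (6.626×10⁻³⁴)(2.998×10⁸)/(327×10⁻⁹) = 6.075×10⁻¹⁹ J.
Energy delivered: (2.17 W)(823 s) = 1786 J.
Photons incident: 1786 / 6.075×10⁻¹⁹ = 2.940×10²¹, i.e. 2.940×10²¹/6.022×10²³ = 0.004882 mol.
Fraction absorbed: 1 − 10^(−0.685) = 0.7935.
Photons absorbed: 0.7935 × 0.004882 = 0.003874 mol.
Φ = 0.001579 mol / 0.003874 mol photons = 0.408.

Φ = 0.408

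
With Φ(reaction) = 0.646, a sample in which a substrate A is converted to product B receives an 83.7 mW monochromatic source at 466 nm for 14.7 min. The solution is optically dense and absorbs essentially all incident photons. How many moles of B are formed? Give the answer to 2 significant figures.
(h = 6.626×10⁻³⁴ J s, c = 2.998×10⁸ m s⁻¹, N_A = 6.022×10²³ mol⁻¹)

1.9×10⁻⁴ mol

Photon energy at 466 nm: hc/λ = (6.626×10⁻³⁴)(2.998×10⁸)/(466×10⁻⁹) = 4.263×10⁻¹⁹ J.
Energy delivered: (83.7 mW)(882 s) = 73.82 J.
Photons incident: 73.82 / 4.263×10⁻¹⁹ = 1.732×10²⁰, i.e. 1.732×10²⁰/6.022×10²³ = 2.876×10⁻⁴ mol.
Product: Φ × n_abs = 0.646 × 2.876×10⁻⁴ = 1.858×10⁻⁴ mol.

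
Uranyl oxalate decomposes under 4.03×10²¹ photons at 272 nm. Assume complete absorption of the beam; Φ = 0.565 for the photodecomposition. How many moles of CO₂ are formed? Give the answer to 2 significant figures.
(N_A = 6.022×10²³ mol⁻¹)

0.0038 mol

Moles of photons: 4.03×10²¹ / 6.022×10²³ = 0.006692 mol.
Product: Φ × n_abs = 0.565 × 0.006692 = 0.003781 mol.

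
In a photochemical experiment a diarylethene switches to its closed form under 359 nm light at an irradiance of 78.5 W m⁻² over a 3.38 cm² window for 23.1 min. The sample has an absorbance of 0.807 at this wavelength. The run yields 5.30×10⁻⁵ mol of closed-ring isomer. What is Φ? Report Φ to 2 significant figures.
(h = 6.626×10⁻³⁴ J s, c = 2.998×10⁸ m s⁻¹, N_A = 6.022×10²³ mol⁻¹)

Φ = 0.57

Photon energy at 359 nm: hc/λ = (6.626×10⁻³⁴)(2.998×10⁸)/(359×10⁻⁹) = 5.533×10⁻¹⁹ J.
Energy delivered: (78.5 W m⁻²)(3.38×10⁻⁴ m²)(1386 s) = 36.77 J.
Photons incident: 36.77 / 5.533×10⁻¹⁹ = 6.646×10¹⁹, i.e. 6.646×10¹⁹/6.022×10²³ = 1.104×10⁻⁴ mol.
Fraction absorbed: 1 − 10^(−0.807) = 0.8440.
Photons absorbed: 0.8440 × 1.104×10⁻⁴ = 9.318×10⁻⁵ mol.
Φ = 5.30×10⁻⁵ mol / 9.318×10⁻⁵ mol photons = 0.57.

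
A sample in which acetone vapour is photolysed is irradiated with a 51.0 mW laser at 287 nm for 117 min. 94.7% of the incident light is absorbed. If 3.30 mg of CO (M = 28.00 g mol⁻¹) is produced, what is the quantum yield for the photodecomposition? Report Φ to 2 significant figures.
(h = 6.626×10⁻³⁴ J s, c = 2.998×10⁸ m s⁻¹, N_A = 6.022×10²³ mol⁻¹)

Product: 3.30 mg / 28.00 g mol⁻¹ = 1.179×10⁻⁴ mol.
Photon energy at 287 nm: hc/λ = (6.626×10⁻³⁴)(2.998×10⁸)/(287×10⁻⁹) = 6.922×10⁻¹⁹ J.
Energy delivered: (51.0 mW)(7020 s) = 358.0 J.
Photons incident: 358.0 / 6.922×10⁻¹⁹ = 5.172×10²⁰, i.e. 5.172×10²⁰/6.022×10²³ = 8.589×10⁻⁴ mol.
Photons absorbed: 0.947 × 8.589×10⁻⁴ = 8.134×10⁻⁴ mol.
Φ = 1.179×10⁻⁴ mol / 8.134×10⁻⁴ mol photons = 0.14.

Φ = 0.14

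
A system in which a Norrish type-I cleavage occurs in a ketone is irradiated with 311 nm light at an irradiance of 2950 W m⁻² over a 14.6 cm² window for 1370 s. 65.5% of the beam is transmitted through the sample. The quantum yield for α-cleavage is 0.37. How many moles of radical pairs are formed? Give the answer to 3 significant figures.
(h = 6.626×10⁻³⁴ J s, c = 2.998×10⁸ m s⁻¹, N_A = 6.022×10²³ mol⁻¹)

Photon energy at 311 nm: hc/λ = (6.626×10⁻³⁴)(2.998×10⁸)/(311×10⁻⁹) = 6.387×10⁻¹⁹ J.
Energy delivered: (2950 W m⁻²)(14.6×10⁻⁴ m²)(1370 s) = 5901 J.
Photons incident: 5901 / 6.387×10⁻¹⁹ = 9.239×10²¹, i.e. 9.239×10²¹/6.022×10²³ = 0.01534 mol.
Fraction absorbed: 1 − 65.5/100 = 0.3450.
Photons absorbed: 0.3450 × 0.01534 = 0.005292 mol.
Product: Φ × n_abs = 0.37 × 0.005292 = 0.001958 mol.

0.00196 mol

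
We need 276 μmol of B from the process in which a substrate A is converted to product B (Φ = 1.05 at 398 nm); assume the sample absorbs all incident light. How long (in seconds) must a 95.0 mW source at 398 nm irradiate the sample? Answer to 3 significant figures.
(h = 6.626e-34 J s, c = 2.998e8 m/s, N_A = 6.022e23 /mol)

Product: 276 μmol = 2.76e-4 mol.
Photons that must be absorbed: 2.76e-4 / 1.05 = 2.629e-4 mol.
Photon energy: hc/λ = 4.991e-19 J; per mole, 3.006e5 J mol⁻¹.
Energy required: 2.629e-4 × 3.006e5 = 79.03 J.
Time: 79.03 J / 0.095 W = 832 s.

t ≈ 832 s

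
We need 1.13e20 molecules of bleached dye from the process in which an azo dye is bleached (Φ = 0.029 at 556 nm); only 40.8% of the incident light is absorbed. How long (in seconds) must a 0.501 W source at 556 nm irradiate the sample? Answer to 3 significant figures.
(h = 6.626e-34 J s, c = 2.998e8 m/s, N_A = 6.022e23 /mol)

Product: 1.13e20 / 6.022e23 = 1.876e-4 mol.
Photons that must be absorbed: 1.876e-4 / 0.029 = 0.006469 mol.
Incident photons needed: 0.006469 / 0.408 = 0.01586 mol.
Photon energy: hc/λ = 3.573e-19 J; per mole, 2.152e5 J mol⁻¹.
Energy required: 0.01586 × 2.152e5 = 3413 J.
Time: 3413 J / 0.501 W = 6810 s.

t ≈ 6810 s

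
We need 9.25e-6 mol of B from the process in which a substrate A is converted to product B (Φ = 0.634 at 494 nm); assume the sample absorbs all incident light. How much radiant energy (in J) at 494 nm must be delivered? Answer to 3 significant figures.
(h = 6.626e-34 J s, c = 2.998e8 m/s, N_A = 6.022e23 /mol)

Photons that must be absorbed: 9.25e-6 / 0.634 = 1.459e-5 mol.
Photon energy: hc/λ = 4.021e-19 J; per mole, 2.421e5 J mol⁻¹.
Energy required: 1.459e-5 × 2.421e5 = 3.53 J.

3.53 J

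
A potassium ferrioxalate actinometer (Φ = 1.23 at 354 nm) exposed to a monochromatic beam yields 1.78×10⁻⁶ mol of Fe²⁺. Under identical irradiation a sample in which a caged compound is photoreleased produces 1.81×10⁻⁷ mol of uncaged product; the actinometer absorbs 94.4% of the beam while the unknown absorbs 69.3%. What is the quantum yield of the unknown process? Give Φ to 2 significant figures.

Φ = 0.17

Photons absorbed by the actinometer: 1.78×10⁻⁶ / 1.23 = 1.447×10⁻⁶ mol.
Incident flux: 1.447×10⁻⁶ / 0.944 = 1.533×10⁻⁶ einstein.
Absorbed by unknown: 0.693 × 1.533×10⁻⁶ = 1.062×10⁻⁶ mol.
Φ(unknown) = 1.81×10⁻⁷ / 1.062×10⁻⁶ = 0.17.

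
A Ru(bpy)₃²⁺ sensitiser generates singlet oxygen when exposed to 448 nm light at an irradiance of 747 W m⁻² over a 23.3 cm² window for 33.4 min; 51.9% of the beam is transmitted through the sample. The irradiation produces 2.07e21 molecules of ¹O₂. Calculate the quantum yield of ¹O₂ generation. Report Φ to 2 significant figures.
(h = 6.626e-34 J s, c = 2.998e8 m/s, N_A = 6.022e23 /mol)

Product: 2.07e21 / 6.022e23 = 0.003437 mol.
Photon energy at 448 nm: hc/λ = (6.626e-34)(2.998e8)/(448e-9) = 4.434e-19 J.
Energy delivered: (747 W m⁻²)(23.3e-4 m²)(2004 s) = 3488 J.
Photons incident: 3488 / 4.434e-19 = 7.866e21, i.e. 7.866e21/6.022e23 = 0.01306 mol.
Fraction absorbed: 1 − 51.9/100 = 0.4810.
Photons absorbed: 0.4810 × 0.01306 = 0.006282 mol.
Φ = 0.003437 mol / 0.006282 mol photons = 0.55.

Φ = 0.55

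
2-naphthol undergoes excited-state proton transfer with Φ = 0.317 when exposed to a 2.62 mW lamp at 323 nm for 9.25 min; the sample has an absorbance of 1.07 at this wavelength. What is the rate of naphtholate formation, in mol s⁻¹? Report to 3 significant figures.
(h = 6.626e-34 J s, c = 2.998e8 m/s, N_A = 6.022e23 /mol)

2.05e-9 mol s⁻¹

Photon energy at 323 nm: hc/λ = (6.626e-34)(2.998e8)/(323e-9) = 6.150e-19 J.
Energy delivered: (2.62 mW)(555 s) = 1.454 J.
Photons incident: 1.454 / 6.150e-19 = 2.364e18, i.e. 2.364e18/6.022e23 = 3.926e-6 mol.
Fraction absorbed: 1 − 10^(−1.07) = 0.9149.
Photons absorbed: 0.9149 × 3.926e-6 = 3.592e-6 mol.
Product formed: 0.317 × 3.592e-6 = 1.139e-6 mol.
Rate: 1.139e-6 / 555 s = 2.05e-9 mol s⁻¹.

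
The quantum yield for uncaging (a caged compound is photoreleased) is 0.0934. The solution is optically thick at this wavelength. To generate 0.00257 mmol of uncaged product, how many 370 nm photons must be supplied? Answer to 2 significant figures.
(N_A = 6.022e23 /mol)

Product: 0.00257 mmol = 2.57e-6 mol.
Photons that must be absorbed: 2.57e-6 / 0.0934 = 2.752e-5 mol.
Photon count: 2.752e-5 × 6.022e23 = 1.7e19.

1.7e19 photons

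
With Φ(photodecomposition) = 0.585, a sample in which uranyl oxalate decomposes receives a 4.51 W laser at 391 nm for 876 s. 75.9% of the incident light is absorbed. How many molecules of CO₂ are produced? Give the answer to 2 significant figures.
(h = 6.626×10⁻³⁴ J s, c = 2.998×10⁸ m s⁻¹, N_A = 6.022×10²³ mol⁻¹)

Photon energy at 391 nm: hc/λ = (6.626×10⁻³⁴)(2.998×10⁸)/(391×10⁻⁹) = 5.080×10⁻¹⁹ J.
Energy delivered: (4.51 W)(876 s) = 3951 J.
Photons incident: 3951 / 5.080×10⁻¹⁹ = 7.778×10²¹, i.e. 7.778×10²¹/6.022×10²³ = 0.01292 mol.
Photons absorbed: 0.759 × 0.01292 = 0.009806 mol.
Product: Φ × n_abs = 0.585 × 0.009806 = 0.005737 mol.
As a count: 0.005737 × 6.022×10²³ = 3.5×10²¹.

3.5×10²¹ molecules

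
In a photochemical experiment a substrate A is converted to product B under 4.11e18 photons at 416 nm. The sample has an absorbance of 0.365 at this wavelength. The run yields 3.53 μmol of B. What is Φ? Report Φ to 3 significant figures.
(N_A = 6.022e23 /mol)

Φ = 0.910

Product: 3.53 μmol = 3.53e-6 mol.
Moles of photons: 4.11e18 / 6.022e23 = 6.825e-6 mol.
Fraction absorbed: 1 − 10^(−0.365) = 0.5685.
Photons absorbed: 0.5685 × 6.825e-6 = 3.880e-6 mol.
Φ = 3.53e-6 mol / 3.880e-6 mol photons = 0.910.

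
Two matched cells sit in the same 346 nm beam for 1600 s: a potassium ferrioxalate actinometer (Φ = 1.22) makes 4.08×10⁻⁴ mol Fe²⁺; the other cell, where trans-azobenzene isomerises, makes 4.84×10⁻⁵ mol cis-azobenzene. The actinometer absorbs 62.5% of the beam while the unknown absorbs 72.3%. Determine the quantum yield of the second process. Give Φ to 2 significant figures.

Photons absorbed by the actinometer: 4.08×10⁻⁴ / 1.22 = 3.344×10⁻⁴ mol.
Incident flux: 3.344×10⁻⁴ / 0.625 = 5.350×10⁻⁴ einstein.
Absorbed by unknown: 0.723 × 5.350×10⁻⁴ = 3.868×10⁻⁴ mol.
Φ(unknown) = 4.84×10⁻⁵ / 3.868×10⁻⁴ = 0.13.

Φ = 0.13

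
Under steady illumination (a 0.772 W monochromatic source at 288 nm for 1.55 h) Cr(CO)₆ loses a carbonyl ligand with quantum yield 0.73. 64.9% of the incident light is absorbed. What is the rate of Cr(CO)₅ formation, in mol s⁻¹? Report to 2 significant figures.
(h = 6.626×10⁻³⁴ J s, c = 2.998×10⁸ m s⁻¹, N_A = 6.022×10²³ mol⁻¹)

Photon energy at 288 nm: hc/λ = (6.626×10⁻³⁴)(2.998×10⁸)/(288×10⁻⁹) = 6.897×10⁻¹⁹ J.
Energy delivered: (0.772 W)(5580 s) = 4308 J.
Photons incident: 4308 / 6.897×10⁻¹⁹ = 6.246×10²¹, i.e. 6.246×10²¹/6.022×10²³ = 0.01037 mol.
Photons absorbed: 0.649 × 0.01037 = 0.006730 mol.
Product formed: 0.73 × 0.006730 = 0.004913 mol.
Rate: 0.004913 / 5580 s = 8.8×10⁻⁷ mol s⁻¹.

8.8×10⁻⁷ mol s⁻¹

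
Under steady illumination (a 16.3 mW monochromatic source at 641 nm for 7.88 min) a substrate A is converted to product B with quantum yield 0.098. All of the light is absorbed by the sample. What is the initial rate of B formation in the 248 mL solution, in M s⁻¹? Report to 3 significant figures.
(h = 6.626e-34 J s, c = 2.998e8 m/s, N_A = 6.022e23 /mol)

Photon energy at 641 nm: hc/λ = (6.626e-34)(2.998e8)/(641e-9) = 3.099e-19 J.
Energy delivered: (16.3 mW)(472.8 s) = 7.707 J.
Photons incident: 7.707 / 3.099e-19 = 2.487e19, i.e. 2.487e19/6.022e23 = 4.130e-5 mol.
Product formed: 0.098 × 4.130e-5 = 4.047e-6 mol.
Rate: 4.047e-6 mol / (472.8 s × 0.248 L) = 3.45e-8 M s⁻¹.

3.45e-8 M s⁻¹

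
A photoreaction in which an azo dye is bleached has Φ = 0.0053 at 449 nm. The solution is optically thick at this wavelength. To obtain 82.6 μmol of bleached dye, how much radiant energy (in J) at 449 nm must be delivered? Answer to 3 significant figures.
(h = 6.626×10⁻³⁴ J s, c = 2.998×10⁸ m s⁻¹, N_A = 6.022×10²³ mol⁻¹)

4150 J

Product: 82.6 μmol = 8.26×10⁻⁵ mol.
Photons that must be absorbed: 8.26×10⁻⁵ / 0.0053 = 0.01558 mol.
Photon energy: hc/λ = 4.424×10⁻¹⁹ J; per mole, 2.664×10⁵ J mol⁻¹.
Energy required: 0.01558 × 2.664×10⁵ = 4150 J.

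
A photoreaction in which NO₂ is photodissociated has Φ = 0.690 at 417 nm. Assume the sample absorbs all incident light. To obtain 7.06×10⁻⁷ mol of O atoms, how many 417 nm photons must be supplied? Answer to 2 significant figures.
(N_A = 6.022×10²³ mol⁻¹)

Photons that must be absorbed: 7.06×10⁻⁷ / 0.690 = 1.023×10⁻⁶ mol.
Photon count: 1.023×10⁻⁶ × 6.022×10²³ = 6.2×10¹⁷.

6.2×10¹⁷ photons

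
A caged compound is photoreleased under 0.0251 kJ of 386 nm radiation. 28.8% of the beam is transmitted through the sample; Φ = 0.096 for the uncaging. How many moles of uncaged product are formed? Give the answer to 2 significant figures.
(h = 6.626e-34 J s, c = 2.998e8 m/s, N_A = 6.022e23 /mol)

Photon energy at 386 nm: hc/λ = (6.626e-34)(2.998e8)/(386e-9) = 5.146e-19 J.
Incident energy: 0.0251 kJ = 25.1 J.
Photons incident: 25.1 / 5.146e-19 = 4.878e19, i.e. 4.878e19/6.022e23 = 8.100e-5 mol.
Fraction absorbed: 1 − 28.8/100 = 0.7120.
Photons absorbed: 0.7120 × 8.100e-5 = 5.767e-5 mol.
Product: Φ × n_abs = 0.096 × 5.767e-5 = 5.536e-6 mol.

5.5e-6 mol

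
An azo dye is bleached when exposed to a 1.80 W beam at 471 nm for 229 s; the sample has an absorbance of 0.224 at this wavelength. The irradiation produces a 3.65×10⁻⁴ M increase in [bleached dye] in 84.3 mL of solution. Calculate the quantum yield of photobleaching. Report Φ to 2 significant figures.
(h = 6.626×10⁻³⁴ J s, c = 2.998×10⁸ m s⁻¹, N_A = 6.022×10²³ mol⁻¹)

Product: (3.65×10⁻⁴ M)(0.0843 L) = 3.077×10⁻⁵ mol.
Photon energy at 471 nm: hc/λ = (6.626×10⁻³⁴)(2.998×10⁸)/(471×10⁻⁹) = 4.218×10⁻¹⁹ J.
Energy delivered: (1.80 W)(229 s) = 412.2 J.
Photons incident: 412.2 / 4.218×10⁻¹⁹ = 9.772×10²⁰, i.e. 9.772×10²⁰/6.022×10²³ = 0.001623 mol.
Fraction absorbed: 1 − 10^(−0.224) = 0.4030.
Photons absorbed: 0.4030 × 0.001623 = 6.541×10⁻⁴ mol.
Φ = 3.077×10⁻⁵ mol / 6.541×10⁻⁴ mol photons = 0.047.

Φ = 0.047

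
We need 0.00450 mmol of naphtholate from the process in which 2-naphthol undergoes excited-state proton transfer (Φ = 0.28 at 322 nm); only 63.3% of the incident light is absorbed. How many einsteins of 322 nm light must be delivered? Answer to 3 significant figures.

Product: 0.00450 mmol = 4.50×10⁻⁶ mol.
Photons that must be absorbed: 4.50×10⁻⁶ / 0.28 = 1.607×10⁻⁵ mol.
Incident photons needed: 1.607×10⁻⁵ / 0.633 = 2.539×10⁻⁵ mol.

2.54×10⁻⁵ einstein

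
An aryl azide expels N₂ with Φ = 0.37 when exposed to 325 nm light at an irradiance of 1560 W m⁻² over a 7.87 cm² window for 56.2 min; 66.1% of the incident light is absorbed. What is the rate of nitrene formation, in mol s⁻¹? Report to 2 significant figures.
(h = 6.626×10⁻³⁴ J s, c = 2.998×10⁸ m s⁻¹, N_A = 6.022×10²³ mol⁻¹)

Photon energy at 325 nm: hc/λ = (6.626×10⁻³⁴)(2.998×10⁸)/(325×10⁻⁹) = 6.112×10⁻¹⁹ J.
Energy delivered: (1560 W m⁻²)(7.87×10⁻⁴ m²)(3372 s) = 4140 J.
Photons incident: 4140 / 6.112×10⁻¹⁹ = 6.774×10²¹, i.e. 6.774×10²¹/6.022×10²³ = 0.01125 mol.
Photons absorbed: 0.661 × 0.01125 = 0.007436 mol.
Product formed: 0.37 × 0.007436 = 0.002751 mol.
Rate: 0.002751 / 3372 s = 8.2×10⁻⁷ mol s⁻¹.

8.2×10⁻⁷ mol s⁻¹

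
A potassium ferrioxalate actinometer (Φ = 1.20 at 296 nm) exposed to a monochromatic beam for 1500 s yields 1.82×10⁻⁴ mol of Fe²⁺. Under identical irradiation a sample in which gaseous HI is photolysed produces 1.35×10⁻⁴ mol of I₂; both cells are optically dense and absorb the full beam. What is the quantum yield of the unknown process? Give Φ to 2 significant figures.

Φ = 0.89

Photons absorbed by the actinometer: 1.82×10⁻⁴ / 1.20 = 1.517×10⁻⁴ mol.
Φ(unknown) = 1.35×10⁻⁴ / 1.517×10⁻⁴ = 0.89.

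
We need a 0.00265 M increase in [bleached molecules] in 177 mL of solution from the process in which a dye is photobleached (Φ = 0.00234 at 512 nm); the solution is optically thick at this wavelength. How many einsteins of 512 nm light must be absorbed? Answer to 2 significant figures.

0.20 einstein

Product: (0.00265 M)(0.177 L) = 4.691×10⁻⁴ mol.
Photons that must be absorbed: 4.691×10⁻⁴ / 0.00234 = 0.2005 mol.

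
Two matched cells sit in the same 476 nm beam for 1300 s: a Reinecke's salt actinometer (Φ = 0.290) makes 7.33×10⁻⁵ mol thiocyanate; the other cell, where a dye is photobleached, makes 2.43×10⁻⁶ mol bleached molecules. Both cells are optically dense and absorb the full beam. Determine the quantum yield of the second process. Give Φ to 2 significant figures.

Φ = 0.0096

Photons absorbed by the actinometer: 7.33×10⁻⁵ / 0.290 = 2.528×10⁻⁴ mol.
Φ(unknown) = 2.43×10⁻⁶ / 2.528×10⁻⁴ = 0.0096.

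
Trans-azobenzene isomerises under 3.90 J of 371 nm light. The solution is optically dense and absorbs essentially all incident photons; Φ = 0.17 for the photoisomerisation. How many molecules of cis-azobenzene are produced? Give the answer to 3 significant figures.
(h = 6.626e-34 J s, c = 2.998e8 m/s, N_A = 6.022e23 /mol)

Photon energy at 371 nm: hc/λ = (6.626e-34)(2.998e8)/(371e-9) = 5.354e-19 J.
Photons incident: 3.90 / 5.354e-19 = 7.284e18, i.e. 7.284e18/6.022e23 = 1.210e-5 mol.
Product: Φ × n_abs = 0.17 × 1.210e-5 = 2.057e-6 mol.
As a count: 2.057e-6 × 6.022e23 = 1.24e18.

1.24e18 molecules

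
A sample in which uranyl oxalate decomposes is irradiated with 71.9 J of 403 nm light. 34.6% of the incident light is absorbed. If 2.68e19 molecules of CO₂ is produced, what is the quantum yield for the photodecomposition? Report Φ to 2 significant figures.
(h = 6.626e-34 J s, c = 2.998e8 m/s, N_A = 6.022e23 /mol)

Φ = 0.53

Product: 2.68e19 / 6.022e23 = 4.450e-5 mol.
Photon energy at 403 nm: hc/λ = (6.626e-34)(2.998e8)/(403e-9) = 4.929e-19 J.
Photons incident: 71.9 / 4.929e-19 = 1.459e20, i.e. 1.459e20/6.022e23 = 2.423e-4 mol.
Photons absorbed: 0.346 × 2.423e-4 = 8.384e-5 mol.
Φ = 4.450e-5 mol / 8.384e-5 mol photons = 0.53.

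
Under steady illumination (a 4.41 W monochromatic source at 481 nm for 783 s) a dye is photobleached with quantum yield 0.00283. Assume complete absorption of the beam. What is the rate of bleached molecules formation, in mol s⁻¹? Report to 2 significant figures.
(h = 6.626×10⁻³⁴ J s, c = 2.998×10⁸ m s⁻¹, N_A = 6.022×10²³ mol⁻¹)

Photon energy at 481 nm: hc/λ = (6.626×10⁻³⁴)(2.998×10⁸)/(481×10⁻⁹) = 4.130×10⁻¹⁹ J.
Energy delivered: (4.41 W)(783 s) = 3453 J.
Photons incident: 3453 / 4.130×10⁻¹⁹ = 8.361×10²¹, i.e. 8.361×10²¹/6.022×10²³ = 0.01388 mol.
Product formed: 0.00283 × 0.01388 = 3.928×10⁻⁵ mol.
Rate: 3.928×10⁻⁵ / 783 s = 5.0×10⁻⁸ mol s⁻¹.

5.0×10⁻⁸ mol s⁻¹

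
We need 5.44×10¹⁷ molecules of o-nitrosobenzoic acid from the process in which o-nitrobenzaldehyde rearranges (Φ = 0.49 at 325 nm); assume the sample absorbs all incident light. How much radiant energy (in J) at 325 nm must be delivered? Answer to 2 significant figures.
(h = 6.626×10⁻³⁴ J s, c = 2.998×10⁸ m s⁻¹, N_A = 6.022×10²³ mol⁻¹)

0.68 J

Product: 5.44×10¹⁷ / 6.022×10²³ = 9.034×10⁻⁷ mol.
Photons that must be absorbed: 9.034×10⁻⁷ / 0.49 = 1.844×10⁻⁶ mol.
Photon energy: hc/λ = 6.112×10⁻¹⁹ J; per mole, 3.681×10⁵ J mol⁻¹.
Energy required: 1.844×10⁻⁶ × 3.681×10⁵ = 0.68 J.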